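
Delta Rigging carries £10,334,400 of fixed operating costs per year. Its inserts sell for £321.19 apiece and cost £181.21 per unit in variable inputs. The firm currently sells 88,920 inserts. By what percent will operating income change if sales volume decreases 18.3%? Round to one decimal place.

-107.8%

At 88,920 units, contribution = 88,920 × £139.98 = £12,447,021.60.
EBIT = £12,447,021.60 − £10,334,400 = £2,112,621.60.
Degree of operating leverage = £12,447,021.60 / £2,112,621.60 = 5.8917.
So EBIT moves 5.8917 × (-18.3%) = -107.8%.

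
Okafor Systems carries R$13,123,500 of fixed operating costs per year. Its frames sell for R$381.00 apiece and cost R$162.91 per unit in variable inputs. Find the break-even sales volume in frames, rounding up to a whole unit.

60,175 frames

Unit CM = price − variable cost = R$381.00 − R$162.91 = R$218.09.
Units to break even: R$13,123,500 ÷ R$218.09 = 60,174.70, rounded up to 60,175.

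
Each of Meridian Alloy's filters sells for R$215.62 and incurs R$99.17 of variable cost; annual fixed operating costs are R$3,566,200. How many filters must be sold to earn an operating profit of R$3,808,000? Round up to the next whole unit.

63,326 filters

Each unit contributes R$215.62 − R$99.17 = R$116.45.
Units = (FC + target) / CM = (R$3,566,200 + R$3,808,000) / R$116.45 = 63,325.03, so 63,326 filters.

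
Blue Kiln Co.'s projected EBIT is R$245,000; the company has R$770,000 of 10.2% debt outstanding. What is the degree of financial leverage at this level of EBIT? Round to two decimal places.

Interest = R$78,540.00.
Degree of financial leverage = EBIT / (EBIT − interest) = R$245,000 / R$166,460.00 = 1.4718.

1.47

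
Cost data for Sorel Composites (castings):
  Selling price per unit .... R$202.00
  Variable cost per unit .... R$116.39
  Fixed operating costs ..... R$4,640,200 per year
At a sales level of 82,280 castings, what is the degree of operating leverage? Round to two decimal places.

Contribution at this volume is 82,280 × R$85.61 = R$7,043,990.80.
Operating income = contribution − fixed costs = R$7,043,990.80 − R$4,640,200 = R$2,403,790.80.
DOL = contribution ÷ EBIT = R$7,043,990.80 ÷ R$2,403,790.80 = 2.9304.

2.93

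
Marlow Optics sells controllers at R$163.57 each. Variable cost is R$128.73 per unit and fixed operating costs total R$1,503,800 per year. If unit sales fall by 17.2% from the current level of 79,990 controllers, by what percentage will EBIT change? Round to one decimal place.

Contribution at this volume is 79,990 × R$34.84 = R$2,786,851.60.
EBIT = R$2,786,851.60 − R$1,503,800 = R$1,283,051.60.
Degree of operating leverage = R$2,786,851.60 / R$1,283,051.60 = 2.1720.
Operating income changes by 2.1720 × -17.2% = -37.4%.

-37.4%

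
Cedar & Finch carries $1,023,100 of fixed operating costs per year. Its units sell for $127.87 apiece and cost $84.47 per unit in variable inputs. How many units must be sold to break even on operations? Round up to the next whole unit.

23,574 units

Each unit contributes $127.87 − $84.47 = $43.40.
Break-even volume = fixed costs ÷ CM per unit = $1,023,100 ÷ $43.40 = 23,573.73, so 23,574 units.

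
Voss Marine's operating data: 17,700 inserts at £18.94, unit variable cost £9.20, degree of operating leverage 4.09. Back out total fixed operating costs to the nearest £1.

£130,247

Contribution at this volume is 17,700 × £9.74 = £172,398.00.
Since DOL = CM ÷ EBIT, EBIT = £172,398.00 ÷ 4.09 = £42,151.10.
Fixed costs = CM − EBIT = £172,398.00 − £42,151.10 = £130,247.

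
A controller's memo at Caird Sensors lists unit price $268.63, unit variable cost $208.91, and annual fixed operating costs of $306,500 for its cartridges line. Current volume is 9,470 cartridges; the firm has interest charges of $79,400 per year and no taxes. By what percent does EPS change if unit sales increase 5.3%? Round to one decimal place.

Contribution at this volume is 9,470 × $59.72 = $565,548.40.
EBIT = $565,548.40 − $306,500 = $259,048.40.
After interest of $79,400.00, pre-tax earnings = $179,648.40.
Degree of combined leverage = contribution ÷ (EBIT − I) = $565,548.40 ÷ $179,648.40 = 3.1481.
%ΔEPS = DCL × %ΔSales = 3.1481 × +5.3% = +16.7%.

+16.7%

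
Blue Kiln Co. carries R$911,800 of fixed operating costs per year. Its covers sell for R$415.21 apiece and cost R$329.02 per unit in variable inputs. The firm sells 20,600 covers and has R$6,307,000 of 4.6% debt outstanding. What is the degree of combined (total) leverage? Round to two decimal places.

At 20,600 units, contribution = 20,600 × R$86.19 = R$1,775,514.00.
EBIT = R$1,775,514.00 − R$911,800 = R$863,714.00. Interest = R$290,122.00, so EBIT − I = R$573,592.00.
Degree of total leverage = total CM / (EBIT − interest) = R$1,775,514.00 / R$573,592.00 = 3.0954.

3.10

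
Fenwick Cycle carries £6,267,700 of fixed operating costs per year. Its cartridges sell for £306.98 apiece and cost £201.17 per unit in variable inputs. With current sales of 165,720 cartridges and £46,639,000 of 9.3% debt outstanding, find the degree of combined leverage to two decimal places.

2.53

Total contribution margin = 165,720 × £105.81 = £17,534,833.20.
Subtracting fixed costs: EBIT = £17,534,833.20 − £6,267,700 = £11,267,133.20. Interest = £4,337,427.00.
DOL = £17,534,833.20 ÷ £11,267,133.20 = 1.5563; DFL = £11,267,133.20 ÷ £6,929,706.20 = 1.6259.
DCL = DOL × DFL = 1.5563 × 1.6259 = 2.5304.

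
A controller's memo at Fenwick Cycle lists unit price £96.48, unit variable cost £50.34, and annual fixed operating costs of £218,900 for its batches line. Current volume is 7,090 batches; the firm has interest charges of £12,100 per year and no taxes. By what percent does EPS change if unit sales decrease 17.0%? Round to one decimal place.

Total contribution margin = 7,090 × £46.14 = £327,132.60.
EBIT = £327,132.60 − £218,900 = £108,232.60.
After interest of £12,100.00, pre-tax earnings = £96,132.60.
DCL = total CM / (EBIT − I) = £327,132.60 / £96,132.60 = 3.4029.
EPS therefore changes by 3.4029 × (-17.0%) = -57.8%.

-57.8%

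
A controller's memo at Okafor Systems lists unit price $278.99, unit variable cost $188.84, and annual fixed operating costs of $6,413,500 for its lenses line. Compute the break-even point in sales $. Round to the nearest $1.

$19,848,057

CM per unit = $278.99 − $188.84 = $90.15; CM ratio = $90.15 / $278.99 = 0.3231.
Break-even sales = FC ÷ CM ratio = $6,413,500 × $278.99 / $90.15 = $19,848,057.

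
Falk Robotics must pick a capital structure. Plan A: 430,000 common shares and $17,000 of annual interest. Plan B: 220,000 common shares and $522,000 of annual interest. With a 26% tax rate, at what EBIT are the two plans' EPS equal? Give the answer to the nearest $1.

$1,051,048

At indifference, (EBIT − 17,000)(1 − t)/430,000 = (EBIT − 522,000)(1 − t)/220,000.
Cancelling (1 − t) and cross-multiplying: 220,000·(EBIT − 17,000) = 430,000·(EBIT − 522,000).
Solving, EBIT = (522,000·430,000 − 17,000·220,000) / (430,000 − 220,000) = 220,720,000,000 / 210,000 = 1,051,047.62.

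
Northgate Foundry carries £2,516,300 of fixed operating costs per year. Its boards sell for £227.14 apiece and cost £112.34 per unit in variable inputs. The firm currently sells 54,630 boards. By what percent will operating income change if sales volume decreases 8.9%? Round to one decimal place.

-14.9%

At 54,630 units, contribution = 54,630 × £114.80 = £6,271,524.00.
Operating income = contribution − fixed costs = £6,271,524.00 − £2,516,300 = £3,755,224.00.
Degree of operating leverage = £6,271,524.00 / £3,755,224.00 = 1.6701.
So EBIT moves 1.6701 × (-8.9%) = -14.9%.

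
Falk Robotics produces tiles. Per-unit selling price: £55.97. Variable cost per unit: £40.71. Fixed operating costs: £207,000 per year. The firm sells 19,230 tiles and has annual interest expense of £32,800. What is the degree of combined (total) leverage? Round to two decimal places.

5.47

Total contribution margin = 19,230 × £15.26 = £293,449.80.
Operating income = contribution − fixed costs = £293,449.80 − £207,000 = £86,449.80. Interest = £32,800.00.
DOL = £293,449.80 ÷ £86,449.80 = 3.3945; DFL = £86,449.80 ÷ £53,649.80 = 1.6114.
DCL = DOL × DFL = 3.3945 × 1.6114 = 5.4699.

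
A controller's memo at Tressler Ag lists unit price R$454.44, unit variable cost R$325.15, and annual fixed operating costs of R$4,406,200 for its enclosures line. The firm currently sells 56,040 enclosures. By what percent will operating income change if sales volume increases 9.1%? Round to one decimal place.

+23.2%

Total contribution margin = 56,040 × R$129.29 = R$7,245,411.60.
EBIT = R$7,245,411.60 − R$4,406,200 = R$2,839,211.60.
DOL = contribution ÷ EBIT = R$7,245,411.60 ÷ R$2,839,211.60 = 2.5519.
Operating income changes by 2.5519 × +9.1% = +23.2%.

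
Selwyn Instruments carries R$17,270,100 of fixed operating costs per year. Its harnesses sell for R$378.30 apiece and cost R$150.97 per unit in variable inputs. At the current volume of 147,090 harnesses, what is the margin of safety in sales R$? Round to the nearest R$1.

R$26,904,962

Contribution margin per unit = R$378.30 − R$150.97 = R$227.33. Break-even units = R$17,270,100 ÷ R$227.33 = 75,969.30; break-even revenue = 75,969.30 × R$378.30 = R$28,739,184.58.
Actual sales revenue = 147,090 × R$378.30 = R$55,644,147.00.
Margin of safety = R$55,644,147.00 − R$28,739,184.58 = R$26,904,962.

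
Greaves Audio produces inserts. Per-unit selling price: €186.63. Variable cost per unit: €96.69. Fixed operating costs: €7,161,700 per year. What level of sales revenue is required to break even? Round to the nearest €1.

€14,860,886

Contribution margin per unit = €186.63 − €96.69 = €89.94, a CM ratio of €89.94 ÷ €186.63 = 0.4819.
Break-even revenue = fixed costs × price ÷ CM = €7,161,700 × €186.63 ÷ €89.94 = €14,860,886.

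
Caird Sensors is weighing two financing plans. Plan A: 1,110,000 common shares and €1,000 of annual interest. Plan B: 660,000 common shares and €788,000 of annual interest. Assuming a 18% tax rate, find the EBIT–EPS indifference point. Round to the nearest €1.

Set EPS_A = EPS_B: (EBIT − €1,000)(1 − 0.18) ÷ 1,110,000 = (EBIT − €788,000)(1 − 0.18) ÷ 660,000.
Cancelling (1 − t) and cross-multiplying: 660,000·(EBIT − 1,000) = 1,110,000·(EBIT − 788,000).
Solving, EBIT = (788,000·1,110,000 − 1,000·660,000) / (1,110,000 − 660,000) = 874,020,000,000 / 450,000 = 1,942,266.67.

€1,942,267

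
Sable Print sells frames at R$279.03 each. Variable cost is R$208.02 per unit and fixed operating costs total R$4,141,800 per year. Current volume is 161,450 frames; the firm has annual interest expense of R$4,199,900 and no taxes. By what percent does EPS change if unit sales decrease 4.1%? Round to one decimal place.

-15.1%

Contribution at this volume is 161,450 × R$71.01 = R$11,464,564.50.
Subtracting fixed costs: EBIT = R$11,464,564.50 − R$4,141,800 = R$7,322,764.50.
After interest of R$4,199,900.00, pre-tax earnings = R$3,122,864.50.
Degree of combined leverage = contribution ÷ (EBIT − I) = R$11,464,564.50 ÷ R$3,122,864.50 = 3.6712.
EPS therefore changes by 3.6712 × (-4.1%) = -15.1%.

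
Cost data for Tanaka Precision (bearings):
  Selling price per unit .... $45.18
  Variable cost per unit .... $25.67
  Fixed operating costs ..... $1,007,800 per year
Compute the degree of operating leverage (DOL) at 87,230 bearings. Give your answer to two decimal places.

At 87,230 units, contribution = 87,230 × $19.51 = $1,701,857.30.
Operating income = contribution − fixed costs = $1,701,857.30 − $1,007,800 = $694,057.30.
DOL = contribution ÷ EBIT = $1,701,857.30 ÷ $694,057.30 = 2.4520.

2.45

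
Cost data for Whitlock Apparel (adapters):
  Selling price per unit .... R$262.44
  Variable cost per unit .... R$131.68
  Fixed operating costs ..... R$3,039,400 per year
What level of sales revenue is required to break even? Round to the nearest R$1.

R$6,100,185

CM per unit = R$262.44 − R$131.68 = R$130.76; CM ratio = R$130.76 / R$262.44 = 0.4982.
Break-even revenue = fixed costs × price ÷ CM = R$3,039,400 × R$262.44 ÷ R$130.76 = R$6,100,185.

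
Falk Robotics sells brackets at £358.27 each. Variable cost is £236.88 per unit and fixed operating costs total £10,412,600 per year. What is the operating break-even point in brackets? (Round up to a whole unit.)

Contribution margin per unit = £358.27 − £236.88 = £121.39.
Units to break even: £10,412,600 ÷ £121.39 = 85,778.07, rounded up to 85,779.

85,779 brackets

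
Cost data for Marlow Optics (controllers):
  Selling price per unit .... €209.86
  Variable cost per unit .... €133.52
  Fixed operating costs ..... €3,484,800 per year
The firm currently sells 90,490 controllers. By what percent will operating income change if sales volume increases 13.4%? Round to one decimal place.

+27.0%

At 90,490 units, contribution = 90,490 × €76.34 = €6,908,006.60.
Operating income = contribution − fixed costs = €6,908,006.60 − €3,484,800 = €3,423,206.60.
DOL = contribution ÷ EBIT = €6,908,006.60 ÷ €3,423,206.60 = 2.0180.
So EBIT moves 2.0180 × (+13.4%) = +27.0%.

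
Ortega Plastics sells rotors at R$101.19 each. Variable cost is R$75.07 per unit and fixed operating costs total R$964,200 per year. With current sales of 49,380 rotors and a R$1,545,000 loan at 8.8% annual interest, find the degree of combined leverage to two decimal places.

At 49,380 units, contribution = 49,380 × R$26.12 = R$1,289,805.60.
Subtracting fixed costs: EBIT = R$1,289,805.60 − R$964,200 = R$325,605.60. Interest = R$135,960.00.
DOL = R$1,289,805.60 ÷ R$325,605.60 = 3.9613; DFL = R$325,605.60 ÷ R$189,645.60 = 1.7169.
DCL = DOL × DFL = 3.9613 × 1.7169 = 6.8012.

6.80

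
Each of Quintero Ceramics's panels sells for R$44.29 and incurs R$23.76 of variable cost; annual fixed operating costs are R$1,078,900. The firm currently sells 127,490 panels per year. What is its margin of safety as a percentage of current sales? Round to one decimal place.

58.8%

Contribution margin per unit = R$44.29 − R$23.76 = R$20.53. Break-even units = R$1,078,900 ÷ R$20.53 = 52,552.36; break-even revenue = 52,552.36 × R$44.29 = R$2,327,544.13.
Actual sales revenue = 127,490 × R$44.29 = R$5,646,532.10.
Margin of safety = (R$5,646,532.10 − R$2,327,544.13) ÷ R$5,646,532.10 = 58.8%.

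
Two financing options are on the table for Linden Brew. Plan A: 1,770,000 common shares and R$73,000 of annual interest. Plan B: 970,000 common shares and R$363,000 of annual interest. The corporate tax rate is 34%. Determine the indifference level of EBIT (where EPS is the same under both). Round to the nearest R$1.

R$714,625

Set EPS_A = EPS_B: (EBIT − R$73,000)(1 − 0.34) ÷ 1,770,000 = (EBIT − R$363,000)(1 − 0.34) ÷ 970,000.
Cancelling (1 − t) and cross-multiplying: 970,000·(EBIT − 73,000) = 1,770,000·(EBIT − 363,000).
EBIT × (1,770,000 − 970,000) = 363,000 × 1,770,000 − 73,000 × 970,000 = 571,700,000,000, so EBIT = 571,700,000,000 ÷ 800,000 = 714,625.00.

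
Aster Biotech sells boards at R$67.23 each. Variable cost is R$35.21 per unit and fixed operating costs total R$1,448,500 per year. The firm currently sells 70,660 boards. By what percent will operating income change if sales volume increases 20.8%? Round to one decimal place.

+57.8%

At 70,660 units, contribution = 70,660 × R$32.02 = R$2,262,533.20.
EBIT = R$2,262,533.20 − R$1,448,500 = R$814,033.20.
So DOL = total CM / EBIT = R$2,262,533.20 / R$814,033.20 = 2.7794.
So EBIT moves 2.7794 × (+20.8%) = +57.8%.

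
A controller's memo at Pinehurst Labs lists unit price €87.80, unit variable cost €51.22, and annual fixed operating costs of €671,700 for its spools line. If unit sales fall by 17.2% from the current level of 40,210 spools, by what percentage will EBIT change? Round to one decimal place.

-31.7%

Total contribution margin = 40,210 × €36.58 = €1,470,881.80.
Operating income = contribution − fixed costs = €1,470,881.80 − €671,700 = €799,181.80.
DOL = contribution ÷ EBIT = €1,470,881.80 ÷ €799,181.80 = 1.8405.
%ΔEBIT = DOL × %ΔSales = 1.8405 × -17.2% = -31.7%.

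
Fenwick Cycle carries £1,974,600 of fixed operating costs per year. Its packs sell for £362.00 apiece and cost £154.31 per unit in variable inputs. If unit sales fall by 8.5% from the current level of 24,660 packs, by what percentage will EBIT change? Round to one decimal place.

-13.8%

At 24,660 units, contribution = 24,660 × £207.69 = £5,121,635.40.
EBIT = £5,121,635.40 − £1,974,600 = £3,147,035.40.
So DOL = total CM / EBIT = £5,121,635.40 / £3,147,035.40 = 1.6274.
%ΔEBIT = DOL × %ΔSales = 1.6274 × -8.5% = -13.8%.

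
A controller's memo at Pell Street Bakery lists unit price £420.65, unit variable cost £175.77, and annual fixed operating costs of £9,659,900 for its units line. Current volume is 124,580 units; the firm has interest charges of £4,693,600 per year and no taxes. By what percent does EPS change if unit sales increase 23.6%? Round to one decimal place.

+44.6%

Total contribution margin = 124,580 × £244.88 = £30,507,150.40.
Operating income = contribution − fixed costs = £30,507,150.40 − £9,659,900 = £20,847,250.40.
After interest of £4,693,600.00, pre-tax earnings = £16,153,650.40.
Degree of combined leverage = contribution ÷ (EBIT − I) = £30,507,150.40 ÷ £16,153,650.40 = 1.8886.
EPS therefore changes by 1.8886 × (+23.6%) = +44.6%.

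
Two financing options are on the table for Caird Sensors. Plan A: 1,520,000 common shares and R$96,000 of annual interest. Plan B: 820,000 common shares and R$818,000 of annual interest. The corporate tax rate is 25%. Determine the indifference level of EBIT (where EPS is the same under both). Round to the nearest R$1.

R$1,663,771

Set EPS_A = EPS_B: (EBIT − R$96,000)(1 − 0.25) ÷ 1,520,000 = (EBIT − R$818,000)(1 − 0.25) ÷ 820,000.
The (1 − t) factor cancels: (EBIT − 96,000) × 820,000 = (EBIT − 818,000) × 1,520,000.
Solving, EBIT = (818,000·1,520,000 − 96,000·820,000) / (1,520,000 − 820,000) = 1,164,640,000,000 / 700,000 = 1,663,771.43.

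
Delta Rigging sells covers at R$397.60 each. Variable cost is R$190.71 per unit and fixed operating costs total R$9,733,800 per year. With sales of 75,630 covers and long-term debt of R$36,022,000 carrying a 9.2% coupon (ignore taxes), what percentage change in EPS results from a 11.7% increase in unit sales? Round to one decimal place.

At 75,630 units, contribution = 75,630 × R$206.89 = R$15,647,090.70.
Operating income = contribution − fixed costs = R$15,647,090.70 − R$9,733,800 = R$5,913,290.70.
After interest of R$3,314,024.00, pre-tax earnings = R$2,599,266.70.
DCL = total CM / (EBIT − I) = R$15,647,090.70 / R$2,599,266.70 = 6.0198.
%ΔEPS = DCL × %ΔSales = 6.0198 × +11.7% = +70.4%.

+70.4%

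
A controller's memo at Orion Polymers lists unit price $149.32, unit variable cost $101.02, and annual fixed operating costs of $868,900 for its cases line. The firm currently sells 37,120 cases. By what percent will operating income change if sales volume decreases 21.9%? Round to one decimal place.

Total contribution margin = 37,120 × $48.30 = $1,792,896.00.
EBIT = $1,792,896.00 − $868,900 = $923,996.00.
So DOL = total CM / EBIT = $1,792,896.00 / $923,996.00 = 1.9404.
Operating income changes by 1.9404 × -21.9% = -42.5%.

-42.5%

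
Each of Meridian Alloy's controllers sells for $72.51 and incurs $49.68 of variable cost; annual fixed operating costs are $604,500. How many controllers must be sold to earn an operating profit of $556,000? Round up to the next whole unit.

50,833 controllers

Contribution margin per unit = $72.51 − $49.68 = $22.83.
Need Q such that Q × $22.83 − $604,500 = $556,000, i.e. Q = $1,160,500 / $22.83 = 50,832.24 → 50,833.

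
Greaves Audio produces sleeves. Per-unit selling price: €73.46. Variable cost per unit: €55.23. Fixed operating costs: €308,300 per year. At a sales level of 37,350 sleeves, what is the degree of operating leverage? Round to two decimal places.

1.83

At 37,350 units, contribution = 37,350 × €18.23 = €680,890.50.
Subtracting fixed costs: EBIT = €680,890.50 − €308,300 = €372,590.50.
Degree of operating leverage = €680,890.50 / €372,590.50 = 1.8274.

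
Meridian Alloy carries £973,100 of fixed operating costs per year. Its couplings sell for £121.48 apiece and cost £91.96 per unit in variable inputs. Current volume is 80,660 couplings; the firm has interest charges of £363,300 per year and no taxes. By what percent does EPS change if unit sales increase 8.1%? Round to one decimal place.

Contribution at this volume is 80,660 × £29.52 = £2,381,083.20.
Operating income = contribution − fixed costs = £2,381,083.20 − £973,100 = £1,407,983.20.
After interest of £363,300.00, pre-tax earnings = £1,044,683.20.
Degree of combined leverage = contribution ÷ (EBIT − I) = £2,381,083.20 ÷ £1,044,683.20 = 2.2792.
%ΔEPS = DCL × %ΔSales = 2.2792 × +8.1% = +18.5%.

+18.5%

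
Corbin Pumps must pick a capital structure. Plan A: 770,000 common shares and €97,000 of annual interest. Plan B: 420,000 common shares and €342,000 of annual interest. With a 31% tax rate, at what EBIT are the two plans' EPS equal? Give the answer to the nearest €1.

At indifference, (EBIT − 97,000)(1 − t)/770,000 = (EBIT − 342,000)(1 − t)/420,000.
Cancelling (1 − t) and cross-multiplying: 420,000·(EBIT − 97,000) = 770,000·(EBIT − 342,000).
EBIT × (770,000 − 420,000) = 342,000 × 770,000 − 97,000 × 420,000 = 222,600,000,000, so EBIT = 222,600,000,000 ÷ 350,000 = 636,000.00.

€636,000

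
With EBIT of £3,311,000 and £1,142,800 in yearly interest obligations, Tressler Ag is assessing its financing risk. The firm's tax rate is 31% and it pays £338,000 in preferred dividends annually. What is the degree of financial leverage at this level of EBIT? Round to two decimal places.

1.97

Annual interest charges come to £1,142,800.00.
Pre-tax preferred-dividend burden = £338,000 ÷ (1 − 0.31) = £489,855.07.
DFL = EBIT ÷ [EBIT − I − D_p/(1−t)] = £3,311,000 ÷ [£3,311,000 − £1,142,800.00 − £489,855.07] = £3,311,000 ÷ £1,678,344.93 = 1.9728.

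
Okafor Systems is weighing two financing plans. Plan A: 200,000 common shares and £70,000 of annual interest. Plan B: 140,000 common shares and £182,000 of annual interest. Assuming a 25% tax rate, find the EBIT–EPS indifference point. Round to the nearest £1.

At indifference, (EBIT − 70,000)(1 − t)/200,000 = (EBIT − 182,000)(1 − t)/140,000.
The (1 − t) factor cancels: (EBIT − 70,000) × 140,000 = (EBIT − 182,000) × 200,000.
Solving, EBIT = (182,000·200,000 − 70,000·140,000) / (200,000 − 140,000) = 26,600,000,000 / 60,000 = 443,333.33.

£443,333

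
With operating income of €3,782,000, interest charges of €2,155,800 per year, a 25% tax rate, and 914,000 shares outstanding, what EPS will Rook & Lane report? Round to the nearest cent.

€1.33

Interest = €2,155,800.00, so EBT = €3,782,000 − €2,155,800.00 = €1,626,200.00.
After tax at 25%: net income = €1,626,200.00 × 0.75 = €1,219,650.00.
EPS = €1,219,650.00 ÷ 914,000 = €1.33.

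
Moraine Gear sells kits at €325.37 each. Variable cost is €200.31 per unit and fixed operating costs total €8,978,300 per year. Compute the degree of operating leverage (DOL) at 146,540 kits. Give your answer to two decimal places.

1.96

Total contribution margin = 146,540 × €125.06 = €18,326,292.40.
EBIT = €18,326,292.40 − €8,978,300 = €9,347,992.40.
DOL = contribution ÷ EBIT = €18,326,292.40 ÷ €9,347,992.40 = 1.9605.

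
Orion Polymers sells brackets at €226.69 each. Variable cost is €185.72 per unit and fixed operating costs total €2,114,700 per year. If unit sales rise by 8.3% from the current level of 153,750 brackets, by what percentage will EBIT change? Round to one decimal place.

+12.5%

Contribution at this volume is 153,750 × €40.97 = €6,299,137.50.
EBIT = €6,299,137.50 − €2,114,700 = €4,184,437.50.
Degree of operating leverage = €6,299,137.50 / €4,184,437.50 = 1.5054.
%ΔEBIT = DOL × %ΔSales = 1.5054 × +8.3% = +12.5%.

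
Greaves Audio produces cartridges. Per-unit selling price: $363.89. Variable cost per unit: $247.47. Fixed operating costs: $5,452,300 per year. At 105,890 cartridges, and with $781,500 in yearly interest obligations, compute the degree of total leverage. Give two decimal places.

Total contribution margin = 105,890 × $116.42 = $12,327,713.80.
Operating income = contribution − fixed costs = $12,327,713.80 − $5,452,300 = $6,875,413.80. Interest = $781,500.00.
DOL = $12,327,713.80 ÷ $6,875,413.80 = 1.7930; DFL = $6,875,413.80 ÷ $6,093,913.80 = 1.1282.
DCL = DOL × DFL = 1.7930 × 1.1282 = 2.0229.

2.02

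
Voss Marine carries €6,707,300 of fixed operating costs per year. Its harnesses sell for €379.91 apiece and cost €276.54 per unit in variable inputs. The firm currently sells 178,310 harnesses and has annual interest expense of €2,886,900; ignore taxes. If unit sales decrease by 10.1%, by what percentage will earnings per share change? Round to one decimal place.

At 178,310 units, contribution = 178,310 × €103.37 = €18,431,904.70.
Operating income = contribution − fixed costs = €18,431,904.70 − €6,707,300 = €11,724,604.70.
After interest of €2,886,900.00, pre-tax earnings = €8,837,704.70.
Degree of combined leverage = contribution ÷ (EBIT − I) = €18,431,904.70 ÷ €8,837,704.70 = 2.0856.
EPS therefore changes by 2.0856 × (-10.1%) = -21.1%.

-21.1%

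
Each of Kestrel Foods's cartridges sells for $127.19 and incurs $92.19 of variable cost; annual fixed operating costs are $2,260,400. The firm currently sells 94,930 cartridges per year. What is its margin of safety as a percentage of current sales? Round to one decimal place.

32.0%

Each unit contributes $127.19 − $92.19 = $35.00. Break-even units = $2,260,400 ÷ $35.00 = 64,582.86; break-even revenue = 64,582.86 × $127.19 = $8,214,293.60.
Current sales = 94,930 × $127.19 = $12,074,146.70.
Margin of safety = ($12,074,146.70 − $8,214,293.60) ÷ $12,074,146.70 = 32.0%.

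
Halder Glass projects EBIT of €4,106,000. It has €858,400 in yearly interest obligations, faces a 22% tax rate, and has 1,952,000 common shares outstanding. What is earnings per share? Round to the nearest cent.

€1.30

Pre-tax income = €4,106,000 − €858,400.00 = €3,247,600.00.
After tax at 22%: net income = €3,247,600.00 × 0.78 = €2,533,128.00.
Per share: €2,533,128.00 / 1,952,000 shares = €1.30.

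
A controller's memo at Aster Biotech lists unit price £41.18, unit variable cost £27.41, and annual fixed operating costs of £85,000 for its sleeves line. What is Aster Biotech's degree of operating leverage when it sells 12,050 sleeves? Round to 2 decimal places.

Total contribution margin = 12,050 × £13.77 = £165,928.50.
Subtracting fixed costs: EBIT = £165,928.50 − £85,000 = £80,928.50.
So DOL = total CM / EBIT = £165,928.50 / £80,928.50 = 2.0503.

2.05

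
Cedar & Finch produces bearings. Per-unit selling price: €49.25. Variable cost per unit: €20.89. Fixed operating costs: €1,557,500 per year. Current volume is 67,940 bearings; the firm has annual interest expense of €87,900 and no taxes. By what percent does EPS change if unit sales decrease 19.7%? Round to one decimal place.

-134.9%

Total contribution margin = 67,940 × €28.36 = €1,926,778.40.
Operating income = contribution − fixed costs = €1,926,778.40 − €1,557,500 = €369,278.40.
After interest of €87,900.00, pre-tax earnings = €281,378.40.
Degree of combined leverage = contribution ÷ (EBIT − I) = €1,926,778.40 ÷ €281,378.40 = 6.8476.
%ΔEPS = DCL × %ΔSales = 6.8476 × -19.7% = -134.9%.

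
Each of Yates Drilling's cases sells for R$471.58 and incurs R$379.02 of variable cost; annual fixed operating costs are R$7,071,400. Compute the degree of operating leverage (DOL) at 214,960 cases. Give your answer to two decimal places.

Total contribution margin = 214,960 × R$92.56 = R$19,896,697.60.
Operating income = contribution − fixed costs = R$19,896,697.60 − R$7,071,400 = R$12,825,297.60.
Degree of operating leverage = R$19,896,697.60 / R$12,825,297.60 = 1.5514.

1.55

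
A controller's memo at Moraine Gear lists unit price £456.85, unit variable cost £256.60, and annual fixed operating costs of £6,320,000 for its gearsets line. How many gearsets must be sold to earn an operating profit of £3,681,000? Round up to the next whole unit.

49,943 gearsets

Contribution margin per unit = £456.85 − £256.60 = £200.25.
Need Q such that Q × £200.25 − £6,320,000 = £3,681,000, i.e. Q = £10,001,000 / £200.25 = 49,942.57 → 49,943.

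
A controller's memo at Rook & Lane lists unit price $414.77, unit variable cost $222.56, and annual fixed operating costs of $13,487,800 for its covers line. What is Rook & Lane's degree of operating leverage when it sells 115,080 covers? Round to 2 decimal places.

Contribution at this volume is 115,080 × $192.21 = $22,119,526.80.
Subtracting fixed costs: EBIT = $22,119,526.80 − $13,487,800 = $8,631,726.80.
DOL = contribution ÷ EBIT = $22,119,526.80 ÷ $8,631,726.80 = 2.5626.

2.56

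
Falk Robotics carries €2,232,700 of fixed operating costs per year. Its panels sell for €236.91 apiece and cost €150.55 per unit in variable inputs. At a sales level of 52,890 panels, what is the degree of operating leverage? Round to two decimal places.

1.96

Total contribution margin = 52,890 × €86.36 = €4,567,580.40.
Subtracting fixed costs: EBIT = €4,567,580.40 − €2,232,700 = €2,334,880.40.
Degree of operating leverage = €4,567,580.40 / €2,334,880.40 = 1.9562.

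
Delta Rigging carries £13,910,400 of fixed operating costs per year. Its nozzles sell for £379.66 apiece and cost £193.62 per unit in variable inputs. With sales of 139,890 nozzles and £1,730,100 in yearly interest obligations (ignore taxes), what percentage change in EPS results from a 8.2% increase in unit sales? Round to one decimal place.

Total contribution margin = 139,890 × £186.04 = £26,025,135.60.
Operating income = contribution − fixed costs = £26,025,135.60 − £13,910,400 = £12,114,735.60.
Interest = £1,730,100.00, so EBIT − I = £10,384,635.60.
DCL = total CM / (EBIT − I) = £26,025,135.60 / £10,384,635.60 = 2.5061.
%ΔEPS = DCL × %ΔSales = 2.5061 × +8.2% = +20.6%.

+20.6%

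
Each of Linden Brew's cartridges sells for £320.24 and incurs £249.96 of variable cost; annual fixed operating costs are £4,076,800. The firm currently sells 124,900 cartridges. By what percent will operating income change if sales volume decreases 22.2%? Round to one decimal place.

-41.5%

Contribution at this volume is 124,900 × £70.28 = £8,777,972.00.
EBIT = £8,777,972.00 − £4,076,800 = £4,701,172.00.
So DOL = total CM / EBIT = £8,777,972.00 / £4,701,172.00 = 1.8672.
So EBIT moves 1.8672 × (-22.2%) = -41.5%.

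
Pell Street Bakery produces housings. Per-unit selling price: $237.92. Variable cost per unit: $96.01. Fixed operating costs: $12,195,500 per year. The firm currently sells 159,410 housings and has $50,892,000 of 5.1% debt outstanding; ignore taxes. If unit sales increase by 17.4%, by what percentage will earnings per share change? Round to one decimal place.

Contribution at this volume is 159,410 × $141.91 = $22,621,873.10.
EBIT = $22,621,873.10 − $12,195,500 = $10,426,373.10.
After interest of $2,595,492.00, pre-tax earnings = $7,830,881.10.
Degree of combined leverage = contribution ÷ (EBIT − I) = $22,621,873.10 ÷ $7,830,881.10 = 2.8888.
%ΔEPS = DCL × %ΔSales = 2.8888 × +17.4% = +50.3%.

+50.3%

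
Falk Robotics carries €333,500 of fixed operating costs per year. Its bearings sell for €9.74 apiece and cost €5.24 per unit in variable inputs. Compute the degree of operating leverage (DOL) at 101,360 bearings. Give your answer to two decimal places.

At 101,360 units, contribution = 101,360 × €4.50 = €456,120.00.
Subtracting fixed costs: EBIT = €456,120.00 − €333,500 = €122,620.00.
So DOL = total CM / EBIT = €456,120.00 / €122,620.00 = 3.7198.

3.72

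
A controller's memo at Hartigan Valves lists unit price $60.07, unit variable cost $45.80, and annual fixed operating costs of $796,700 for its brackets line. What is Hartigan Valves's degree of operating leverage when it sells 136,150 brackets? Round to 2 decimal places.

1.70

Contribution at this volume is 136,150 × $14.27 = $1,942,860.50.
Subtracting fixed costs: EBIT = $1,942,860.50 − $796,700 = $1,146,160.50.
Degree of operating leverage = $1,942,860.50 / $1,146,160.50 = 1.6951.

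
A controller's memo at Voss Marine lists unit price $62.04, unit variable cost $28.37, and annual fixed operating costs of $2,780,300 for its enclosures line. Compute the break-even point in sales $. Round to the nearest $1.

$5,122,953

Contribution margin per unit = $62.04 − $28.37 = $33.67, a CM ratio of $33.67 ÷ $62.04 = 0.5427.
Break-even revenue = fixed costs × price ÷ CM = $2,780,300 × $62.04 ÷ $33.67 = $5,122,953.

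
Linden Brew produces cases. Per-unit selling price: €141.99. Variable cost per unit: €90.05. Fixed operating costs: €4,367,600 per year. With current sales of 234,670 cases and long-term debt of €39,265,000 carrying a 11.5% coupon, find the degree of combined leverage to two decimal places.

At 234,670 units, contribution = 234,670 × €51.94 = €12,188,759.80.
Subtracting fixed costs: EBIT = €12,188,759.80 − €4,367,600 = €7,821,159.80. Interest = €4,515,475.00, so EBIT − I = €3,305,684.80.
DCL = contribution ÷ (EBIT − I) = €12,188,759.80 ÷ €3,305,684.80 = 3.6872.

3.69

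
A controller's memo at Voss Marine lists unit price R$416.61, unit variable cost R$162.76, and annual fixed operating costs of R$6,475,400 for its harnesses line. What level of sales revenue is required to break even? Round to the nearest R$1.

Contribution margin per unit = R$416.61 − R$162.76 = R$253.85, a CM ratio of R$253.85 ÷ R$416.61 = 0.6093.
Break-even revenue = fixed costs × price ÷ CM = R$6,475,400 × R$416.61 ÷ R$253.85 = R$10,627,207.

R$10,627,207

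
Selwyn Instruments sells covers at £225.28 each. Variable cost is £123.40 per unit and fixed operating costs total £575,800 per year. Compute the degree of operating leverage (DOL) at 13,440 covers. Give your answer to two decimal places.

At 13,440 units, contribution = 13,440 × £101.88 = £1,369,267.20.
EBIT = £1,369,267.20 − £575,800 = £793,467.20.
DOL = contribution ÷ EBIT = £1,369,267.20 ÷ £793,467.20 = 1.7257.

1.73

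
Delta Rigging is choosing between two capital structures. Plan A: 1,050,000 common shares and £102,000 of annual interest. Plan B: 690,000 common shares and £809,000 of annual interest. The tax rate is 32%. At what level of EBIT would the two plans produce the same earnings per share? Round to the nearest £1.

£2,164,083

Set EPS_A = EPS_B: (EBIT − £102,000)(1 − 0.32) ÷ 1,050,000 = (EBIT − £809,000)(1 − 0.32) ÷ 690,000.
Cancelling (1 − t) and cross-multiplying: 690,000·(EBIT − 102,000) = 1,050,000·(EBIT − 809,000).
Solving, EBIT = (809,000·1,050,000 − 102,000·690,000) / (1,050,000 − 690,000) = 779,070,000,000 / 360,000 = 2,164,083.33.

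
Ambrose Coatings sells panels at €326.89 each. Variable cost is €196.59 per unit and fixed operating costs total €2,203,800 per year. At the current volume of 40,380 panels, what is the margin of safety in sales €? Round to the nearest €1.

Unit CM = price − variable cost = €326.89 − €196.59 = €130.30. Break-even units = €2,203,800 ÷ €130.30 = 16,913.28; break-even revenue = 16,913.28 × €326.89 = €5,528,781.14.
Current sales = 40,380 × €326.89 = €13,199,818.20.
Margin of safety = €13,199,818.20 − €5,528,781.14 = €7,671,037.

€7,671,037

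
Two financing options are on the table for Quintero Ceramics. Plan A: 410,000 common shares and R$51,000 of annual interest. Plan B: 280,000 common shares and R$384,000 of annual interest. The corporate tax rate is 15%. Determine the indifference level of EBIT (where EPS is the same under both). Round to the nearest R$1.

R$1,101,231

At indifference, (EBIT − 51,000)(1 − t)/410,000 = (EBIT − 384,000)(1 − t)/280,000.
The (1 − t) factor cancels: (EBIT − 51,000) × 280,000 = (EBIT − 384,000) × 410,000.
EBIT × (410,000 − 280,000) = 384,000 × 410,000 − 51,000 × 280,000 = 143,160,000,000, so EBIT = 143,160,000,000 ÷ 130,000 = 1,101,230.77.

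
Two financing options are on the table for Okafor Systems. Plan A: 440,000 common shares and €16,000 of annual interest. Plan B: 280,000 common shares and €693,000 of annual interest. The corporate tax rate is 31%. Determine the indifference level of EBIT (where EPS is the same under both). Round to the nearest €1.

€1,877,750

At indifference, (EBIT − 16,000)(1 − t)/440,000 = (EBIT − 693,000)(1 − t)/280,000.
Cancelling (1 − t) and cross-multiplying: 280,000·(EBIT − 16,000) = 440,000·(EBIT − 693,000).
Solving, EBIT = (693,000·440,000 − 16,000·280,000) / (440,000 − 280,000) = 300,440,000,000 / 160,000 = 1,877,750.00.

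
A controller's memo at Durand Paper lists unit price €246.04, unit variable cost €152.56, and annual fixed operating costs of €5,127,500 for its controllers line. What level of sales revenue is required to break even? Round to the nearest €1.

€13,495,615

Contribution margin per unit = €246.04 − €152.56 = €93.48, a CM ratio of €93.48 ÷ €246.04 = 0.3799.
Break-even revenue = fixed costs × price ÷ CM = €5,127,500 × €246.04 ÷ €93.48 = €13,495,615.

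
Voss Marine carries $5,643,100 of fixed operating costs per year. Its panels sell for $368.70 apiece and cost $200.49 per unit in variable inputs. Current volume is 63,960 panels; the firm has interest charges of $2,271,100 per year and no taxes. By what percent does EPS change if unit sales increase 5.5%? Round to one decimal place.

+20.8%

Contribution at this volume is 63,960 × $168.21 = $10,758,711.60.
EBIT = $10,758,711.60 − $5,643,100 = $5,115,611.60.
Interest = $2,271,100.00, so EBIT − I = $2,844,511.60.
Degree of combined leverage = contribution ÷ (EBIT − I) = $10,758,711.60 ÷ $2,844,511.60 = 3.7823.
EPS therefore changes by 3.7823 × (+5.5%) = +20.8%.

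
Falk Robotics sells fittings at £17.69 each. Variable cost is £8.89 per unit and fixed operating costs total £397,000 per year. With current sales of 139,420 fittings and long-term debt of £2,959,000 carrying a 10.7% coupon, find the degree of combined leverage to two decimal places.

Contribution at this volume is 139,420 × £8.80 = £1,226,896.00.
Operating income = contribution − fixed costs = £1,226,896.00 − £397,000 = £829,896.00. Interest = £316,613.00.
DOL = £1,226,896.00 ÷ £829,896.00 = 1.4784; DFL = £829,896.00 ÷ £513,283.00 = 1.6168.
Combined leverage = 1.4784 × 1.6168 = 2.3903.

2.39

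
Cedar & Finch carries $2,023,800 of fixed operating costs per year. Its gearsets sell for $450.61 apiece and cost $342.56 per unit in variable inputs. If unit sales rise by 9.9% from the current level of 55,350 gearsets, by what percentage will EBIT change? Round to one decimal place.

At 55,350 units, contribution = 55,350 × $108.05 = $5,980,567.50.
EBIT = $5,980,567.50 − $2,023,800 = $3,956,767.50.
Degree of operating leverage = $5,980,567.50 / $3,956,767.50 = 1.5115.
%ΔEBIT = DOL × %ΔSales = 1.5115 × +9.9% = +15.0%.

+15.0%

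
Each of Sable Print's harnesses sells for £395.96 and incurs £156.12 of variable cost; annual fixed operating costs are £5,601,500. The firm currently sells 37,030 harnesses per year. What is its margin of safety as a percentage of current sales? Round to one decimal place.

Contribution margin per unit = £395.96 − £156.12 = £239.84. Break-even units = £5,601,500 ÷ £239.84 = 23,355.15; break-even revenue = 23,355.15 × £395.96 = £9,247,706.55.
Actual sales revenue = 37,030 × £395.96 = £14,662,398.80.
Margin of safety = (£14,662,398.80 − £9,247,706.55) ÷ £14,662,398.80 = 36.9%.

36.9%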